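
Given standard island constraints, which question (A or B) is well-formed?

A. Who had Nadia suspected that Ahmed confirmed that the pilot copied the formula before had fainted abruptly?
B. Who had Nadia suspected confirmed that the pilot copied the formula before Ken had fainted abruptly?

In A, the wh-phrase is extracted from inside an adjunct island (introduced by "before"), which blocks movement.
In B, the extraction path crosses only that-complement boundaries, which are transparent.
So B is grammatical.

B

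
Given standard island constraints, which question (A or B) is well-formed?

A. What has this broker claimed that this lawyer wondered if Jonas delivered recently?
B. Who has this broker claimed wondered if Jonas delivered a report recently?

In A, the wh-phrase is extracted from inside a wh-island (introduced by "if"), which blocks movement.
In B, the extraction path crosses only that-complement boundaries, which are transparent.
So B is grammatical.

B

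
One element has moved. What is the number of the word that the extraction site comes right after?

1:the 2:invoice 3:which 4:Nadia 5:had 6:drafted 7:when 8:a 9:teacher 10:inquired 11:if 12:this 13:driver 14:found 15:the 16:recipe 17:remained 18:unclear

6

The displaced element is "the invoice" (word 2).
It functions as the direct object of "drafted", so the gap sits immediately after word 6 ("drafted").
Base order: Nadia had drafted the invoice when a teacher inquired if this driver found the recipe.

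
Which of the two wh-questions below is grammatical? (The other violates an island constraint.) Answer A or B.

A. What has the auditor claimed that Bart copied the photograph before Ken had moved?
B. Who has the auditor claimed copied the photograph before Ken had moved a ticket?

In A, the wh-phrase is extracted from inside an adjunct island (introduced by "before"), which blocks movement.
In B, the extraction path crosses only that-complement boundaries, which are transparent.
So B is grammatical.

B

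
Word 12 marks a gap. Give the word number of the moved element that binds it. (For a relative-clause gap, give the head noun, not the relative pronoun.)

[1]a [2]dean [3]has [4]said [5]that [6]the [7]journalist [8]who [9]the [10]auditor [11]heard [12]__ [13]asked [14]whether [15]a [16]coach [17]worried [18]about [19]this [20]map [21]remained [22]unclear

7

The gap at 12 is the subject of "asked", inside a relative clause.
The relative pronoun is "who" (word 8); it is bound by the head noun immediately before it.
Its filler is the head noun "journalist", at word 7.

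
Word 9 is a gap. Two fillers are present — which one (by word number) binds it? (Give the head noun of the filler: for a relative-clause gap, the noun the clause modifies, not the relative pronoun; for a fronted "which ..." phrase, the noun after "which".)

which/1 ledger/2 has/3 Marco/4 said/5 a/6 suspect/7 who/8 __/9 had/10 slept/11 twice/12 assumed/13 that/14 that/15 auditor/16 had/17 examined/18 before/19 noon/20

7

The marked gap is inside the relative clause, the subject of "slept".
Its filler is the head noun "suspect" (via "who"), at word 7.
(The other dependency links word 2 to a gap after word 18.)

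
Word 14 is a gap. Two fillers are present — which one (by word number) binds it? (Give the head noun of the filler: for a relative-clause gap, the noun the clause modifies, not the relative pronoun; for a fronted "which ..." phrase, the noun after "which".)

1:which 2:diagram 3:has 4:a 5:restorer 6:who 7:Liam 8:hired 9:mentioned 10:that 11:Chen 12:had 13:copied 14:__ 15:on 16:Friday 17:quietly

The marked gap is the direct object of "copied".
Its filler is the fronted wh-phrase "which diagram", at word 2.
(The other dependency links word 5 to a gap after word 8.)

2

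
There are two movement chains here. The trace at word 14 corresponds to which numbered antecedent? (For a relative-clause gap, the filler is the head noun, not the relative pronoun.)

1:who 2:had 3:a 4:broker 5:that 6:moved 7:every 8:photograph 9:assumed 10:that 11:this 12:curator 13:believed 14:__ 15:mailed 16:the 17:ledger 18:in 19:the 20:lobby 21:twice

The marked gap is the subject of "mailed".
Its filler is the fronted wh-phrase "who", at word 1.
(The other dependency links word 4 to a gap after word 5.)

1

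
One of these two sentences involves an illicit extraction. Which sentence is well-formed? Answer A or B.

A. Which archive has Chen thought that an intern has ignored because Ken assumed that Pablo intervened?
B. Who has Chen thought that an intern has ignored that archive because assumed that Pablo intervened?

In B, the wh-phrase is extracted from inside an adjunct island (introduced by "because"), which blocks movement.
In A, the extraction path crosses only that-complement boundaries, which are transparent.
So A is grammatical.

A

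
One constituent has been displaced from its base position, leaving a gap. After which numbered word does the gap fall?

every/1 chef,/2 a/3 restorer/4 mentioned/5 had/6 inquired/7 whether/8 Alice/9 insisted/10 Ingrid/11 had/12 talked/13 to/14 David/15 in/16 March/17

The displaced element is "every chef" (word 2).
It is linked across 1 clause boundary (Ø).
It functions as the subject of "inquired", so the gap sits immediately after word 5 ("mentioned").
Base order: A restorer mentioned every chef had inquired whether Alice insisted Ingrid had talked to David in March.

5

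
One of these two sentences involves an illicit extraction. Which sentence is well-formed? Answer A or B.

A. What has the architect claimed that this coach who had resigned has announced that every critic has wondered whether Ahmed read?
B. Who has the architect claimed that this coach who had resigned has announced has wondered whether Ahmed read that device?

B

In A, the wh-phrase is extracted from inside a wh-island (introduced by "whether"), which blocks movement.
In B, the extraction path crosses only that-complement boundaries, which are transparent.
So B is grammatical.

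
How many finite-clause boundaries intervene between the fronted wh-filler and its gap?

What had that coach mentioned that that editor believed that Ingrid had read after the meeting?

2

"what" is extracted from the object of "read".
Boundaries crossed, outermost first: [that], [that] — 2 in total.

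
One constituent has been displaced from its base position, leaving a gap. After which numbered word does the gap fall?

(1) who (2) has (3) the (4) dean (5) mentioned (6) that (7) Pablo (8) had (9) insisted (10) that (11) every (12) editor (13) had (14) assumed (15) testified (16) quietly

14

The displaced element is "who" (word 1).
It is linked across 3 clause boundaries (that → that → Ø).
It functions as the subject of "testified", so the gap sits immediately after word 14 ("assumed").
Base order: The dean has mentioned that Pablo had insisted that every editor had assumed who testified quietly.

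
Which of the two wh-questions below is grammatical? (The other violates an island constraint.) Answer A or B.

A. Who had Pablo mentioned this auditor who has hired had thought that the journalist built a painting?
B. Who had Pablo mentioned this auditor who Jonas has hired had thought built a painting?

B

In A, the wh-phrase is extracted from inside a complex-NP island (relative clause) (introduced by "who"), which blocks movement.
In B, the extraction path crosses only that-complement boundaries, which are transparent.
So B is grammatical.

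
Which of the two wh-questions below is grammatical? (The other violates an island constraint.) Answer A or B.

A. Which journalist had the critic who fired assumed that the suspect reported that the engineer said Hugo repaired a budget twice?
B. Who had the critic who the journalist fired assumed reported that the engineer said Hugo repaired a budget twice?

B

In A, the wh-phrase is extracted from inside a complex-NP island (relative clause) (introduced by "who"), which blocks movement.
In B, the extraction path crosses only that-complement boundaries, which are transparent.
So B is grammatical.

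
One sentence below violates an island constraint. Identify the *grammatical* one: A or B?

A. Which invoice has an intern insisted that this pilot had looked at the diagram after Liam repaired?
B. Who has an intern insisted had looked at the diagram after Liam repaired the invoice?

B

In A, the wh-phrase is extracted from inside an adjunct island (introduced by "after"), which blocks movement.
In B, the extraction path crosses only that-complement boundaries, which are transparent.
So B is grammatical.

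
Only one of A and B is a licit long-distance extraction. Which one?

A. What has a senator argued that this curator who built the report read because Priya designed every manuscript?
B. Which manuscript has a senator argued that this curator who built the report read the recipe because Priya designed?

In B, the wh-phrase is extracted from inside an adjunct island (introduced by "because"), which blocks movement.
In A, the extraction path crosses only that-complement boundaries, which are transparent.
So A is grammatical.

A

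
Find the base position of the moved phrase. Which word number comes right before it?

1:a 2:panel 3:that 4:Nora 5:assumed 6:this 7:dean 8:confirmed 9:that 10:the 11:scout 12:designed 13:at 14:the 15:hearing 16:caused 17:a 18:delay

12

The displaced element is "a panel" (word 2).
It is linked across 2 clause boundaries (Ø → that).
It functions as the direct object of "designed", so the gap sits immediately after word 12 ("designed").
Base order: Nora assumed this dean confirmed that the scout designed a panel at the hearing.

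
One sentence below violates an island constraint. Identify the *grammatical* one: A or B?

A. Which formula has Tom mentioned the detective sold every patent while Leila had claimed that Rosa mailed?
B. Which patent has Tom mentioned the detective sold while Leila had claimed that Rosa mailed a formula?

B

In A, the wh-phrase is extracted from inside an adjunct island (introduced by "while"), which blocks movement.
In B, the extraction path crosses only that-complement boundaries, which are transparent.
So B is grammatical.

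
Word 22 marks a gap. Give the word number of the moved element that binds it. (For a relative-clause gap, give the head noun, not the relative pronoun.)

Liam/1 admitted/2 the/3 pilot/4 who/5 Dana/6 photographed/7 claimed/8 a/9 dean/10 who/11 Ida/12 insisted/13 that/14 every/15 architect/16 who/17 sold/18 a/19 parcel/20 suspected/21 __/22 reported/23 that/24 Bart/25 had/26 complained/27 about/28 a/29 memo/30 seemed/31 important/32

The gap at 22 is the subject of "reported", inside a relative clause.
The relative pronoun is "who" (word 11); it is bound by the head noun immediately before it.
Its filler is the head noun "dean", at word 10.

10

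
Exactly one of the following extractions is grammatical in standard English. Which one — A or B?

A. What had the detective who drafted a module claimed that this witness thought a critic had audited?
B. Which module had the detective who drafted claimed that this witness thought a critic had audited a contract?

A

In B, the wh-phrase is extracted from inside a complex-NP island (relative clause) (introduced by "who"), which blocks movement.
In A, the extraction path crosses only that-complement boundaries, which are transparent.
So A is grammatical.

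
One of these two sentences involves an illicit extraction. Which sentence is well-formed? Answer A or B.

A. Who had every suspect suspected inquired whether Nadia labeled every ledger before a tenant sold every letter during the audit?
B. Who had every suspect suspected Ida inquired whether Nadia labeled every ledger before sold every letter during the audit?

A

In B, the wh-phrase is extracted from inside a wh-island (introduced by "whether"), which blocks movement.
In A, the extraction path crosses only that-complement boundaries, which are transparent.
So A is grammatical.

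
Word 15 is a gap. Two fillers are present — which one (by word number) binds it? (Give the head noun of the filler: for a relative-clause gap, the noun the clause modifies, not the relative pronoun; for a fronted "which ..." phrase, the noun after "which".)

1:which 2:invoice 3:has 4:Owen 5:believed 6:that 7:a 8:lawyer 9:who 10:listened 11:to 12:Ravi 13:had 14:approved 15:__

The marked gap is the direct object of "approved".
Its filler is the fronted wh-phrase "which invoice", at word 2.
(The other dependency links word 8 to a gap after word 9.)

2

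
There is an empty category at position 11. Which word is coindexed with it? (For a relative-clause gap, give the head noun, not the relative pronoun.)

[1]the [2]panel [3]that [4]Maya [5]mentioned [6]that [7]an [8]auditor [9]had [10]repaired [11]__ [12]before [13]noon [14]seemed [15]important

2

The gap at 11 is the object of "repaired", inside a relative clause.
The relative pronoun is "that" (word 3); it is bound by the head noun immediately before it.
Its filler is the head noun "panel", at word 2.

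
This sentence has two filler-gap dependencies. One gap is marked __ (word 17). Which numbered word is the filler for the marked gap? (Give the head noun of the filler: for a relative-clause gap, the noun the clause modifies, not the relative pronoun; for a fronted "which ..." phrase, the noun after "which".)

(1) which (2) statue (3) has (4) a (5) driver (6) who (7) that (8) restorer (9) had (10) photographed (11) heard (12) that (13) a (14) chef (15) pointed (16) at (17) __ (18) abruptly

The marked gap is the object of the preposition "at" of "pointed".
Its filler is the fronted wh-phrase "which statue", at word 2.
(The other dependency links word 5 to a gap after word 10.)

2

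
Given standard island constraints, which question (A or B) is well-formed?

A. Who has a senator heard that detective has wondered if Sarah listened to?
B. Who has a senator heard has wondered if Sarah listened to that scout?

In A, the wh-phrase is extracted from inside a wh-island (introduced by "if"), which blocks movement.
In B, the extraction path crosses only that-complement boundaries, which are transparent.
So B is grammatical.

B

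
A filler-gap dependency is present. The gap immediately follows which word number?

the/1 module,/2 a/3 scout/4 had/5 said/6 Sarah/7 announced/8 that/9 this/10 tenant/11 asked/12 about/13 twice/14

The displaced element is "the module" (word 2).
It is linked across 2 clause boundaries (Ø → that).
It functions as the object of the preposition "about" of "asked", so the gap sits immediately after word 13 ("about").
Base order: A scout had said Sarah announced that this tenant asked about the module twice.

13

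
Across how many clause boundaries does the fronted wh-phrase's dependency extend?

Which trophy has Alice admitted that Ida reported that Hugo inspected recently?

2

"which trophy" is extracted from the object of "inspected".
Boundaries crossed, outermost first: [that], [that] — 2 in total.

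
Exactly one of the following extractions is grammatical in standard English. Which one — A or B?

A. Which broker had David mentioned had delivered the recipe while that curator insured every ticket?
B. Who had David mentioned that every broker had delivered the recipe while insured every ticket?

In B, the wh-phrase is extracted from inside an adjunct island (introduced by "while"), which blocks movement.
In A, the extraction path crosses only that-complement boundaries, which are transparent.
So A is grammatical.

A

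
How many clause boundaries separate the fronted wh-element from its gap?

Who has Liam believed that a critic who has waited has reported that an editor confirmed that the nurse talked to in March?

"who" is extracted from the PP object of "talked".
Boundaries crossed, outermost first: [that], [that], [that] — 3 in total.

3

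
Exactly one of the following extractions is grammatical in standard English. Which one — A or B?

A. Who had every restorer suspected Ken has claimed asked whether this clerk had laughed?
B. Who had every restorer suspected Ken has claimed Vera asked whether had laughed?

A

In B, the wh-phrase is extracted from inside a wh-island (introduced by "whether"), which blocks movement.
In A, the extraction path crosses only that-complement boundaries, which are transparent.
So A is grammatical.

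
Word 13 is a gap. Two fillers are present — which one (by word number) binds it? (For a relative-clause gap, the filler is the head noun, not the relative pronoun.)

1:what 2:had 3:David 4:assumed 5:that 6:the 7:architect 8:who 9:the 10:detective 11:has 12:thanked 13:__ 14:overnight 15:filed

7

The marked gap is inside the relative clause, the direct object of "thanked".
Its filler is the head noun "architect" (via "who"), at word 7.
(The other dependency links word 1 to a gap after word 15.)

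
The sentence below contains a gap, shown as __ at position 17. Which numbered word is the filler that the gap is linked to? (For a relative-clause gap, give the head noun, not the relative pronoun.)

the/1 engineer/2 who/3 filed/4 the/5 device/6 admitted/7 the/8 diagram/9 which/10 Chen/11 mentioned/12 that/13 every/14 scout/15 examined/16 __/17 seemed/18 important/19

9

The gap at 17 is the object of "examined", inside a relative clause.
The relative pronoun is "which" (word 10); it is bound by the head noun immediately before it.
Its filler is the head noun "diagram", at word 9.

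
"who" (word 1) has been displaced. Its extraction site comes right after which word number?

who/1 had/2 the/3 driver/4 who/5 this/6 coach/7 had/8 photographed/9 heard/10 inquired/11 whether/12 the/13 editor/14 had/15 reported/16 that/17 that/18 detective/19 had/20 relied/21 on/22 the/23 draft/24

The displaced element is "who" (word 1).
It is linked across 1 clause boundary (Ø).
It functions as the subject of "inquired", so the gap sits immediately after word 10 ("heard").
Base order: The driver who this coach had photographed had heard that who inquired whether the editor had reported that that detective had relied on the draft.

10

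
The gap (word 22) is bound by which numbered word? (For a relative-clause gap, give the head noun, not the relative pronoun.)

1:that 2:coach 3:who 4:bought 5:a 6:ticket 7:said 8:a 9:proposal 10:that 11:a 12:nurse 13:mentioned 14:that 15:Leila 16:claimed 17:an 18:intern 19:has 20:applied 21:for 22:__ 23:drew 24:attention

The gap at 22 is the prepositional object of "applied", inside a relative clause.
The relative pronoun is "that" (word 10); it is bound by the head noun immediately before it.
Its filler is the head noun "proposal", at word 9.

9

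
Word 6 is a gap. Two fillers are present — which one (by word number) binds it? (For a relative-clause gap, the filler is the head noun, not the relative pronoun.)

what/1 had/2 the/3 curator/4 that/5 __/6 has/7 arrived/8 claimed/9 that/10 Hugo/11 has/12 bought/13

The marked gap is inside the relative clause, the subject of "arrived".
Its filler is the head noun "curator" (via "that"), at word 4.
(The other dependency links word 1 to a gap after word 13.)

4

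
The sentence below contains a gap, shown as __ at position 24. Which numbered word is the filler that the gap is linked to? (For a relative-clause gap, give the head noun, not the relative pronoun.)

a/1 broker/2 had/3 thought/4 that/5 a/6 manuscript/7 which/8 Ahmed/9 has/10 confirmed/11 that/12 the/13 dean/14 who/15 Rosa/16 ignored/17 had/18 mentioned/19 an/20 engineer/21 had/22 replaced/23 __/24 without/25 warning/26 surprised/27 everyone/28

The gap at 24 is the object of "replaced", inside a relative clause.
The relative pronoun is "which" (word 8); it is bound by the head noun immediately before it.
Its filler is the head noun "manuscript", at word 7.

7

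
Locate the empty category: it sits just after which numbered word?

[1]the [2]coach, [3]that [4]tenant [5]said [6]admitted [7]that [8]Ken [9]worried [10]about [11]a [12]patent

5

The displaced element is "the coach" (word 2).
It is linked across 1 clause boundary (Ø).
It functions as the subject of "admitted", so the gap sits immediately after word 5 ("said").
Base order: That tenant said that the coach admitted that Ken worried about a patent.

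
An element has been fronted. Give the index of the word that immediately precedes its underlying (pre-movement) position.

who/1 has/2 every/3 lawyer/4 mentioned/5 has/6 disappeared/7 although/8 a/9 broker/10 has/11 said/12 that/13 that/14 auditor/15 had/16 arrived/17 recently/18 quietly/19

5

The displaced element is "who" (word 1).
It is linked across 1 clause boundary (Ø).
It functions as the subject of "disappeared", so the gap sits immediately after word 5 ("mentioned").
Base order: Every lawyer has mentioned that who has disappeared although a broker has said that that auditor had arrived recently quietly.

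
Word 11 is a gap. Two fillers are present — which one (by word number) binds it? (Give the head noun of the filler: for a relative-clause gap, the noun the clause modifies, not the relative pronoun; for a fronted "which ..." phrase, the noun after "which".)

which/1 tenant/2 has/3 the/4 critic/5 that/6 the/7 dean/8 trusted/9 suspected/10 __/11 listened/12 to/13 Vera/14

2

The marked gap is the subject of "listened".
Its filler is the fronted wh-phrase "which tenant", at word 2.
(The other dependency links word 5 to a gap after word 9.)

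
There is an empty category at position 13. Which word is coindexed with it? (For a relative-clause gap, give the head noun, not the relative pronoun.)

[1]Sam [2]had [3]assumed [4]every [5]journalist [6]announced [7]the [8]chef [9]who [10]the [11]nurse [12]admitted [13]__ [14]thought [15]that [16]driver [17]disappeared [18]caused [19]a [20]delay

8

The gap at 13 is the subject of "thought", inside a relative clause.
The relative pronoun is "who" (word 9); it is bound by the head noun immediately before it.
Its filler is the head noun "chef", at word 8.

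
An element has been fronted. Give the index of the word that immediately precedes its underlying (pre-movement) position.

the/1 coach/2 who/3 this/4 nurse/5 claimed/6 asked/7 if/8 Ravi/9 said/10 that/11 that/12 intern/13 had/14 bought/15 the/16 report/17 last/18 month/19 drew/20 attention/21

6

The displaced element is "the coach" (word 2).
It is linked across 1 clause boundary (Ø).
It functions as the subject of "asked", so the gap sits immediately after word 6 ("claimed").
Base order: This nurse claimed that the coach asked if Ravi said that that intern had bought the report last month.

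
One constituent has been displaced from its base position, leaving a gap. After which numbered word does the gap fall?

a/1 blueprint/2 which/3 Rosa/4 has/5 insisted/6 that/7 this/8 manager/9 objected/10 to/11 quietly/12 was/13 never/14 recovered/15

The displaced element is "a blueprint" (word 2).
It is linked across 1 clause boundary (that).
It functions as the object of the preposition "to" of "objected", so the gap sits immediately after word 11 ("to").
Base order: Rosa has insisted that this manager objected to a blueprint quietly.

11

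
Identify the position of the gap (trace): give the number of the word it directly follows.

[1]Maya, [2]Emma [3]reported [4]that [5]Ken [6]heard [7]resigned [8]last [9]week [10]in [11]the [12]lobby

The displaced element is "Maya" (word 1).
It is linked across 2 clause boundaries (that → Ø).
It functions as the subject of "resigned", so the gap sits immediately after word 6 ("heard").
Base order: Emma reported that Ken heard that Maya resigned last week in the lobby.

6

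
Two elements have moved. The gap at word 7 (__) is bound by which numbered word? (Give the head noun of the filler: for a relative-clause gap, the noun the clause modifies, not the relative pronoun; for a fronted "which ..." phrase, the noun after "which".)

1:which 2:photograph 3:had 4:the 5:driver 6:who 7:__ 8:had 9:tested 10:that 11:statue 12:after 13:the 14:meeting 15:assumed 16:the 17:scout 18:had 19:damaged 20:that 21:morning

5

The marked gap is inside the relative clause, the subject of "tested".
Its filler is the head noun "driver" (via "who"), at word 5.
(The other dependency links word 2 to a gap after word 19.)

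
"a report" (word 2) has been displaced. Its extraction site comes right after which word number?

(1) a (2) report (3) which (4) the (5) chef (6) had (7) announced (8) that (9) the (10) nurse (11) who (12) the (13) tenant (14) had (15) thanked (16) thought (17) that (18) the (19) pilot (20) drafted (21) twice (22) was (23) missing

The displaced element is "a report" (word 2).
It is linked across 2 clause boundaries (that → that).
It functions as the direct object of "drafted", so the gap sits immediately after word 20 ("drafted").
Base order: The chef had announced that the nurse who the tenant had thanked thought that the pilot drafted a report twice.

20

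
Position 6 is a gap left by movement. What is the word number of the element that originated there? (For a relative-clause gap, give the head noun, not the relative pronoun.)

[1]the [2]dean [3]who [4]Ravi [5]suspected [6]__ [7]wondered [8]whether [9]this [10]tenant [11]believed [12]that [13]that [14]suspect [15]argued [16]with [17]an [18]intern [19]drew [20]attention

The gap at 6 is the subject of "wondered", inside a relative clause.
The relative pronoun is "who" (word 3); it is bound by the head noun immediately before it.
Its filler is the head noun "dean", at word 2.

2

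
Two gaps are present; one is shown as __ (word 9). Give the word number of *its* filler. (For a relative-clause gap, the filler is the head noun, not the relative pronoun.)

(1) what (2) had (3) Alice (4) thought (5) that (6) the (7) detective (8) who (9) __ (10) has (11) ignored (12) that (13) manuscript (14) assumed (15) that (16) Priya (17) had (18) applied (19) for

7

The marked gap is inside the relative clause, the subject of "ignored".
Its filler is the head noun "detective" (via "who"), at word 7.
(The other dependency links word 1 to a gap after word 19.)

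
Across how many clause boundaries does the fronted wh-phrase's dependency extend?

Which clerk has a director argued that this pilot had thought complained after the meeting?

"which clerk" is extracted from the subject of "complained".
Boundaries crossed, outermost first: [that], [Ø] — 2 in total.

2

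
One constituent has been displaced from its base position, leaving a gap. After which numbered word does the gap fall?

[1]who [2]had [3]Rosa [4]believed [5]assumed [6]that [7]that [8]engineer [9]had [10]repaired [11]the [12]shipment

The displaced element is "who" (word 1).
It is linked across 1 clause boundary (Ø).
It functions as the subject of "assumed", so the gap sits immediately after word 4 ("believed").
Base order: Rosa had believed who assumed that that engineer had repaired the shipment.

4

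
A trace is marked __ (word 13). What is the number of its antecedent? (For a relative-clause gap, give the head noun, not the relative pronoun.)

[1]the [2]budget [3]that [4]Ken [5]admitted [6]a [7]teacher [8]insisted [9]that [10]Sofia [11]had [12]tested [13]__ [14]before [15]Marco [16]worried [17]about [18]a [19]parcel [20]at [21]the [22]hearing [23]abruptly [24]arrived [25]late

2

The gap at 13 is the object of "tested", inside a relative clause.
The relative pronoun is "that" (word 3); it is bound by the head noun immediately before it.
Its filler is the head noun "budget", at word 2.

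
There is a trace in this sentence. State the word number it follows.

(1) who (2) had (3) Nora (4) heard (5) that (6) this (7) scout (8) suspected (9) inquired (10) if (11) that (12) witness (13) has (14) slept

8

The displaced element is "who" (word 1).
It is linked across 2 clause boundaries (that → Ø).
It functions as the subject of "inquired", so the gap sits immediately after word 8 ("suspected").
Base order: Nora had heard that this scout suspected that who inquired if that witness has slept.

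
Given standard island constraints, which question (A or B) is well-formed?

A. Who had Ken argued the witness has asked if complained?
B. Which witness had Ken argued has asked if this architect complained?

B

In A, the wh-phrase is extracted from inside a wh-island (introduced by "if"), which blocks movement.
In B, the extraction path crosses only that-complement boundaries, which are transparent.
So B is grammatical.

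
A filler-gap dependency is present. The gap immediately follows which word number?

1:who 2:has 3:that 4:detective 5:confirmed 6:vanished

The displaced element is "who" (word 1).
It is linked across 1 clause boundary (Ø).
It functions as the subject of "vanished", so the gap sits immediately after word 5 ("confirmed").
Base order: That detective has confirmed that who vanished.

5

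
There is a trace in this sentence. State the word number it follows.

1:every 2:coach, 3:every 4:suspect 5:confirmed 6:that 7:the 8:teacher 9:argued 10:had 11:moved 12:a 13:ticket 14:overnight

The displaced element is "every coach" (word 2).
It is linked across 2 clause boundaries (that → Ø).
It functions as the subject of "moved", so the gap sits immediately after word 9 ("argued").
Base order: Every suspect confirmed that the teacher argued that every coach had moved a ticket overnight.

9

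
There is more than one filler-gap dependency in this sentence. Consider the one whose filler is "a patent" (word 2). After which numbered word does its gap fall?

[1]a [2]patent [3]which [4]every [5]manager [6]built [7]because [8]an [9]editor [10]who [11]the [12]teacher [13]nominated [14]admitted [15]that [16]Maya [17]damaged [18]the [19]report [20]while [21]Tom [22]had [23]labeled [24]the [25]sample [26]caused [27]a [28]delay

The displaced element is "a patent" (word 2).
It functions as the direct object of "built", so the gap sits immediately after word 6 ("built").
Base order: Every manager built a patent because an editor who the teacher nominated admitted that Maya damaged the report while Tom had labeled the sample.

6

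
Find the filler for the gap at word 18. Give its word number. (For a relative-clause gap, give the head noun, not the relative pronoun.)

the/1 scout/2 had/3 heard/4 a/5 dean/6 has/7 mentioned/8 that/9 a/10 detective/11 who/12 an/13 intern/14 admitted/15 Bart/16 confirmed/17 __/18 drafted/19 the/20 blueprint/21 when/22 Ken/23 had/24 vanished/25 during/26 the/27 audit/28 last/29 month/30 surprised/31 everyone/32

The gap at 18 is the subject of "drafted", inside a relative clause.
The relative pronoun is "who" (word 12); it is bound by the head noun immediately before it.
Its filler is the head noun "detective", at word 11.

11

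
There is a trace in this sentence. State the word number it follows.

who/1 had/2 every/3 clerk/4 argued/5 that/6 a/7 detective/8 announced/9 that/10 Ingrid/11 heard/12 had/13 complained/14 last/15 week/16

12

The displaced element is "who" (word 1).
It is linked across 3 clause boundaries (that → that → Ø).
It functions as the subject of "complained", so the gap sits immediately after word 12 ("heard").
Base order: Every clerk had argued that a detective announced that Ingrid heard that who had complained last week.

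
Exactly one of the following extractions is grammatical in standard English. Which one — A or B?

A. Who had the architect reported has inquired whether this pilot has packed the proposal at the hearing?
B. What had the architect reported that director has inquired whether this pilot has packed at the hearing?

A

In B, the wh-phrase is extracted from inside a wh-island (introduced by "whether"), which blocks movement.
In A, the extraction path crosses only that-complement boundaries, which are transparent.
So A is grammatical.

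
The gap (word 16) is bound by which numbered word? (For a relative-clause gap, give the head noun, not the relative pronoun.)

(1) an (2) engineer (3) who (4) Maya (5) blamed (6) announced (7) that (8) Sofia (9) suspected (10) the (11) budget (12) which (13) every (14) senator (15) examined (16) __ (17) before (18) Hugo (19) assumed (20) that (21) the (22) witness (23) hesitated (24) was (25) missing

The gap at 16 is the object of "examined", inside a relative clause.
The relative pronoun is "which" (word 12); it is bound by the head noun immediately before it.
Its filler is the head noun "budget", at word 11.

11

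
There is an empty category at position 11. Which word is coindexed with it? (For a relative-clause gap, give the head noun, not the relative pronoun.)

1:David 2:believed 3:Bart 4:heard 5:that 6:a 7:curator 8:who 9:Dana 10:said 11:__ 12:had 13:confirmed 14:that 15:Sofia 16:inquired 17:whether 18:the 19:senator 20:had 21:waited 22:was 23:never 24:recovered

The gap at 11 is the subject of "confirmed", inside a relative clause.
The relative pronoun is "who" (word 8); it is bound by the head noun immediately before it.
Its filler is the head noun "curator", at word 7.

7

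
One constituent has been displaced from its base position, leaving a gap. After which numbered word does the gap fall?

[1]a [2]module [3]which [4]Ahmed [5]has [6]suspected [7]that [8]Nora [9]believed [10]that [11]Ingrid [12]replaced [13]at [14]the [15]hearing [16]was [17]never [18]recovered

12

The displaced element is "a module" (word 2).
It is linked across 2 clause boundaries (that → that).
It functions as the direct object of "replaced", so the gap sits immediately after word 12 ("replaced").
Base order: Ahmed has suspected that Nora believed that Ingrid replaced a module at the hearing.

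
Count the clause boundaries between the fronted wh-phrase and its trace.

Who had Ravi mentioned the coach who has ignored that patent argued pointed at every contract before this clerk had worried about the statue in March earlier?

2

"who" is extracted from the subject of "pointed".
Boundaries crossed, outermost first: [Ø], [Ø] — 2 in total.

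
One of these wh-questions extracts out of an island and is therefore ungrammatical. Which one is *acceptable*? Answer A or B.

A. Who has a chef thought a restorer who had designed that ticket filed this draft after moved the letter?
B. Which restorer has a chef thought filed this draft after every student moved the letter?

B

In A, the wh-phrase is extracted from inside an adjunct island (introduced by "after"), which blocks movement.
In B, the extraction path crosses only that-complement boundaries, which are transparent.
So B is grammatical.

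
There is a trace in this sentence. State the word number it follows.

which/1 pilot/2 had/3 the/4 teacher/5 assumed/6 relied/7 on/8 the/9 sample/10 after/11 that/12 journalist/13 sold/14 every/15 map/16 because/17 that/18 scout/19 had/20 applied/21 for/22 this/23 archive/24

6

The displaced element is "which pilot" (word 2).
It is linked across 1 clause boundary (Ø).
It functions as the subject of "relied", so the gap sits immediately after word 6 ("assumed").
Base order: The teacher had assumed that which pilot relied on the sample after that journalist sold every map because that scout had applied for this archive.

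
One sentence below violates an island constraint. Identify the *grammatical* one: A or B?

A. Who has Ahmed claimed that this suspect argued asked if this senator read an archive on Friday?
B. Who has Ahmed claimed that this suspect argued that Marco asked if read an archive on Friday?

In B, the wh-phrase is extracted from inside a wh-island (introduced by "if"), which blocks movement.
In A, the extraction path crosses only that-complement boundaries, which are transparent.
So A is grammatical.

A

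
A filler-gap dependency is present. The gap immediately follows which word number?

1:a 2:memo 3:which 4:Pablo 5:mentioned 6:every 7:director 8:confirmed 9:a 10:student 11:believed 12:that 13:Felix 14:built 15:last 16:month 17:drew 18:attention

The displaced element is "a memo" (word 2).
It is linked across 3 clause boundaries (Ø → Ø → that).
It functions as the direct object of "built", so the gap sits immediately after word 14 ("built").
Base order: Pablo mentioned every director confirmed a student believed that Felix built a memo last month.

14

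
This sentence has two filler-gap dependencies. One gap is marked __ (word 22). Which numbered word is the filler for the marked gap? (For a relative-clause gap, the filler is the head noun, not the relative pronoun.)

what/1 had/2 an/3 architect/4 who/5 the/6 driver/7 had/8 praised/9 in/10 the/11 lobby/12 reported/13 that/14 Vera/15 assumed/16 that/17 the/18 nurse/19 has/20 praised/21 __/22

1

The marked gap is the direct object of "praised".
Its filler is the fronted wh-phrase "what", at word 1.
(The other dependency links word 4 to a gap after word 9.)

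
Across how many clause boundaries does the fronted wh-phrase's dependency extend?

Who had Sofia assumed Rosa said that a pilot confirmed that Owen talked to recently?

3

"who" is extracted from the PP object of "talked".
Boundaries crossed, outermost first: [Ø], [that], [that] — 3 in total.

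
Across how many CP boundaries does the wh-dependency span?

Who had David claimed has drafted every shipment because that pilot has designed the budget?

"who" is extracted from the subject of "drafted".
Boundaries crossed, outermost first: [Ø] — 1 in total.

1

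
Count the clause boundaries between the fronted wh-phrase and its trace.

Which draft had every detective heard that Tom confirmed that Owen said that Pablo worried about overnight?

3

"which draft" is extracted from the PP object of "worried".
Boundaries crossed, outermost first: [that], [that], [that] — 3 in total.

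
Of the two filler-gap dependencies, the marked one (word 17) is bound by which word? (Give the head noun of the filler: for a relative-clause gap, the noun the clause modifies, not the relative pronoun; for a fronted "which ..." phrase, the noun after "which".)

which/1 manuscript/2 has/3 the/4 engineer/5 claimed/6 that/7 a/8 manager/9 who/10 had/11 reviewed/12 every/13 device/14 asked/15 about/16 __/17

2

The marked gap is the object of the preposition "about" of "asked".
Its filler is the fronted wh-phrase "which manuscript", at word 2.
(The other dependency links word 9 to a gap after word 10.)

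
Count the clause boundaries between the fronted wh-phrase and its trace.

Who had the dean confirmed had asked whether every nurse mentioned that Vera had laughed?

1

"who" is extracted from the subject of "asked".
Boundaries crossed, outermost first: [Ø] — 1 in total.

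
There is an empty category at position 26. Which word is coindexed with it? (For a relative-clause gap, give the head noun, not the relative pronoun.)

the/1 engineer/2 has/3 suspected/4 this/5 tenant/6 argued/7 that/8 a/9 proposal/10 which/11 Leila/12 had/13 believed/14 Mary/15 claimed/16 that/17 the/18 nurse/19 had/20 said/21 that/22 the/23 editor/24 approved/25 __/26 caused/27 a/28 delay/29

The gap at 26 is the object of "approved", inside a relative clause.
The relative pronoun is "which" (word 11); it is bound by the head noun immediately before it.
Its filler is the head noun "proposal", at word 10.

10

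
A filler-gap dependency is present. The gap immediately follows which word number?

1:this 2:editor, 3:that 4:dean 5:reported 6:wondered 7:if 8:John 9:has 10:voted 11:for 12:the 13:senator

The displaced element is "this editor" (word 2).
It is linked across 1 clause boundary (Ø).
It functions as the subject of "wondered", so the gap sits immediately after word 5 ("reported").
Base order: That dean reported that this editor wondered if John has voted for the senator.

5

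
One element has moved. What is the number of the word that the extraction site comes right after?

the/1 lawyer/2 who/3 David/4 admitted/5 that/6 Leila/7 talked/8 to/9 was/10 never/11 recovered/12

9

The displaced element is "the lawyer" (word 2).
It is linked across 1 clause boundary (that).
It functions as the object of the preposition "to" of "talked", so the gap sits immediately after word 9 ("to").
Base order: David admitted that Leila talked to the lawyer.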